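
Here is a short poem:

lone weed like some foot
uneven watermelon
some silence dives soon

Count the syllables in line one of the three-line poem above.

5

Line one: lone (1), weed (1), like (1), some (1), foot (1) → 5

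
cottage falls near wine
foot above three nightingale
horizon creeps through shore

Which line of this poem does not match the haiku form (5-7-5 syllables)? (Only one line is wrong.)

The third line

Line 1: cottage(2) + falls(1) + near(1) + wine(1) = 5 ✓
Line 2: foot(1) + above(2) + three(1) + nightingale(3) = 7 ✓
Line 3: horizon(3) + creeps(1) + through(1) + shore(1) = 6 (expected 5)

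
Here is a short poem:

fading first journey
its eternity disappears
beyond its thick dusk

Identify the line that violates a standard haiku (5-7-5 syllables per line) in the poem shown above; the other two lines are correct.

Line 2

Line 1: fading (2), first (1), journey (2) → 5 ✓
Line 2: its (1), eternity (4), disappears (3) → 8 (expected 7)
Line 3: beyond (2), its (1), thick (1), dusk (1) → 5 ✓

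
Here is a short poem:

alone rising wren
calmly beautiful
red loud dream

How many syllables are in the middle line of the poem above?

5

The middle line: calmly (2), beautiful (3) → 5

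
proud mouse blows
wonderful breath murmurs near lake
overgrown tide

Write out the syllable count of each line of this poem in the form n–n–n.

Line 1: proud (1), mouse (1), blows (1) → 3
Line 2: wonderful (3), breath (1), murmurs (2), near (1), lake (1) → 8
Line 3: overgrown (3), tide (1) → 4

3–8–4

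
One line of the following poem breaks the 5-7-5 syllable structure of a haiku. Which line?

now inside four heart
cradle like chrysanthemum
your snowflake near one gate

Line 1: now(1) + inside(2) + four(1) + heart(1) = 5 ✓
Line 2: cradle(2) + like(1) + chrysanthemum(4) = 7 ✓
Line 3: your(1) + snowflake(2) + near(1) + one(1) + gate(1) = 6 (expected 5)

The third line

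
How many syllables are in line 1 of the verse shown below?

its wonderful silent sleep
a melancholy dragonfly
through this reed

7

Line 1: its (1), wonderful (3), silent (2), sleep (1) → 7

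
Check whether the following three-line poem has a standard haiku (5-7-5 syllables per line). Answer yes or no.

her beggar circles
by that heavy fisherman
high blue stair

No

Line 1: her (1), beggar (2), circles (2) → 5 ✓
Line 2: by (1), that (1), heavy (2), fisherman (3) → 7 ✓
Line 3: high (1), blue (1), stair (1) → 3 (expected 5)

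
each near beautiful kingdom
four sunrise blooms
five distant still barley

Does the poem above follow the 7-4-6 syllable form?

Line 1: each(1) + near(1) + beautiful(3) + kingdom(2) = 7 ✓
Line 2: four(1) + sunrise(2) + blooms(1) = 4 ✓
Line 3: five(1) + distant(2) + still(1) + barley(2) = 6 ✓

Yes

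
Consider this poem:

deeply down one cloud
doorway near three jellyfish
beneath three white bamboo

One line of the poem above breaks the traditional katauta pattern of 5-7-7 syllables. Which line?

The third line

Line 1: deeply(2) + down(1) + one(1) + cloud(1) = 5 ✓
Line 2: doorway(2) + near(1) + three(1) + jellyfish(3) = 7 ✓
Line 3: beneath(2) + three(1) + white(1) + bamboo(2) = 6 (expected 7)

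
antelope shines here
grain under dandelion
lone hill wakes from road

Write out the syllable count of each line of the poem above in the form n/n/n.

Line 1: antelope (3), shines (1), here (1) → 5
Line 2: grain (1), under (2), dandelion (4) → 7
Line 3: lone (1), hill (1), wakes (1), from (1), road (1) → 5

5/7/5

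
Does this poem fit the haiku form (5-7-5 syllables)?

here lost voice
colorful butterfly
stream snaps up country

Line 1: here (1), lost (1), voice (1) → 3 (expected 5)
Line 2: colorful (3), butterfly (3) → 6 (expected 7)
Line 3: stream (1), snaps (1), up (1), country (2) → 5 ✓

No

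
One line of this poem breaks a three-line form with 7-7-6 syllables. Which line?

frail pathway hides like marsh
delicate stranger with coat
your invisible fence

Line 1

Line 1: frail(1) + pathway(2) + hides(1) + like(1) + marsh(1) = 6 (expected 7)
Line 2: delicate(3) + stranger(2) + with(1) + coat(1) = 7 ✓
Line 3: your(1) + invisible(4) + fence(1) = 6 ✓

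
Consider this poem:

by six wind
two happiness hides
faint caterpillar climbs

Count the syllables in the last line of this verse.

6

The last line: faint (1), caterpillar (4), climbs (1) → 6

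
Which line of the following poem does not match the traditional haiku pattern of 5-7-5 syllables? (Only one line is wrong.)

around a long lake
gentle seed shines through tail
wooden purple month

The second line

Line 1: "around a long lake": 2+1+1+1 = 5 ✓
Line 2: "gentle seed shines through tail": 2+1+1+1+1 = 6 (expected 7)
Line 3: "wooden purple month": 2+2+1 = 5 ✓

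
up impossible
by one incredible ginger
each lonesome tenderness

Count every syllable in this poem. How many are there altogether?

Line 1: up(1) + impossible(4) = 5
Line 2: by(1) + one(1) + incredible(4) + ginger(2) = 8
Line 3: each(1) + lonesome(2) + tenderness(3) = 6
Total: 5 + 8 + 6 = 19

19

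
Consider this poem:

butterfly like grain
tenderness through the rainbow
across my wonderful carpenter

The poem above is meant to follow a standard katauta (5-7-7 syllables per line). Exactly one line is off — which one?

The third line

Line 1: "butterfly like grain": 3+1+1 = 5 ✓
Line 2: "tenderness through the rainbow": 3+1+1+2 = 7 ✓
Line 3: "across my wonderful carpenter": 2+1+3+3 = 9 (expected 7)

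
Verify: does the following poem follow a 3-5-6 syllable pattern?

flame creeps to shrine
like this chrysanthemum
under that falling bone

Line 1: flame(1) + creeps(1) + to(1) + shrine(1) = 4 (expected 3)
Line 2: like(1) + this(1) + chrysanthemum(4) = 6 (expected 5)
Line 3: under(2) + that(1) + falling(2) + bone(1) = 6 ✓

No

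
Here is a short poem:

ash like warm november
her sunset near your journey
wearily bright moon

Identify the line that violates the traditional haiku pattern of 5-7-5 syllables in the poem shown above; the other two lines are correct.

Line 1: ash(1) + like(1) + warm(1) + november(3) = 6 (expected 5)
Line 2: her(1) + sunset(2) + near(1) + your(1) + journey(2) = 7 ✓
Line 3: wearily(3) + bright(1) + moon(1) = 5 ✓

Line 1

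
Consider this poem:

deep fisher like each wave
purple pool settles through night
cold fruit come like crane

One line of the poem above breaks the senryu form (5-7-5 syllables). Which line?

Line 1

Line 1: deep(1) + fisher(2) + like(1) + each(1) + wave(1) = 6 (expected 5)
Line 2: purple(2) + pool(1) + settles(2) + through(1) + night(1) = 7 ✓
Line 3: cold(1) + fruit(1) + come(1) + like(1) + crane(1) = 5 ✓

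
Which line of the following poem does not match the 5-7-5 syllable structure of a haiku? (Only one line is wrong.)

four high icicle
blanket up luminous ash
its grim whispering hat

Line 1: four (1), high (1), icicle (3) → 5 ✓
Line 2: blanket (2), up (1), luminous (3), ash (1) → 7 ✓
Line 3: its (1), grim (1), whispering (3), hat (1) → 6 (expected 5)

Line 3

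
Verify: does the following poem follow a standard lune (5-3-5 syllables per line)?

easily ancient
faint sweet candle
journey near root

No

Line 1: easily(3) + ancient(2) = 5 ✓
Line 2: faint(1) + sweet(1) + candle(2) = 4 (expected 3)
Line 3: journey(2) + near(1) + root(1) = 4 (expected 5)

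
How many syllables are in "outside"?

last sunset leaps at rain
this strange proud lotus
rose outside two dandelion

2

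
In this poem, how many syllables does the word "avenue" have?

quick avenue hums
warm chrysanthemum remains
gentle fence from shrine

3

"avenue" has 3 syllables.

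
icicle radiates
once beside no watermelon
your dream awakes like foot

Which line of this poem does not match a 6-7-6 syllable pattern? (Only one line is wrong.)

Line 1: icicle (3), radiates (3) → 6 ✓
Line 2: once (1), beside (2), no (1), watermelon (4) → 8 (expected 7)
Line 3: your (1), dream (1), awakes (2), like (1), foot (1) → 6 ✓

Line 2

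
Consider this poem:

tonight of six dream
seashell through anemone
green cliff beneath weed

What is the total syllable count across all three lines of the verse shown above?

17

Line 1: tonight(2) + of(1) + six(1) + dream(1) = 5
Line 2: seashell(2) + through(1) + anemone(4) = 7
Line 3: green(1) + cliff(1) + beneath(2) + weed(1) = 5
Total: 5 + 7 + 5 = 17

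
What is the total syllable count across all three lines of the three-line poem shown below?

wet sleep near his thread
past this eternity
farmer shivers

15

Line 1: wet (1), sleep (1), near (1), his (1), thread (1) → 5
Line 2: past (1), this (1), eternity (4) → 6
Line 3: farmer (2), shivers (2) → 4
Total: 5 + 6 + 4 = 15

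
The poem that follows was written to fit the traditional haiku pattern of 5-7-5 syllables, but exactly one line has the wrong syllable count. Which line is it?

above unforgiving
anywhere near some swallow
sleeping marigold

The first line

Line 1: above(2) + unforgiving(4) = 6 (expected 5)
Line 2: anywhere(3) + near(1) + some(1) + swallow(2) = 7 ✓
Line 3: sleeping(2) + marigold(3) = 5 ✓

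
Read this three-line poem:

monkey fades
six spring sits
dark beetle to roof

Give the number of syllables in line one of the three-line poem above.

3

Line one: "monkey fades": 2+1 = 3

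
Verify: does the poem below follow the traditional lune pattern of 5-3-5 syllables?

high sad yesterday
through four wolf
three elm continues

Yes

Line 1: high(1) + sad(1) + yesterday(3) = 5 ✓
Line 2: through(1) + four(1) + wolf(1) = 3 ✓
Line 3: three(1) + elm(1) + continues(3) = 5 ✓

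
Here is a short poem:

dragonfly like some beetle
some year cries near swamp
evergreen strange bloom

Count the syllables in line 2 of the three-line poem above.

Line 2: "some year cries near swamp": 1+1+1+1+1 = 5

5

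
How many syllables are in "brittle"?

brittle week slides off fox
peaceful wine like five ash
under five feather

2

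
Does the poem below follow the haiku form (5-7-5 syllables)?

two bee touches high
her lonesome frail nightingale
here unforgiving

Line 1: "two bee touches high": 1+1+2+1 = 5 ✓
Line 2: "her lonesome frail nightingale": 1+2+1+3 = 7 ✓
Line 3: "here unforgiving": 1+4 = 5 ✓

Yes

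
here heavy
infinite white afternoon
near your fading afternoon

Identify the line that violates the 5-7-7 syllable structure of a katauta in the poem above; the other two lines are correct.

Line 1

Line 1: "here heavy": 1+2 = 3 (expected 5)
Line 2: "infinite white afternoon": 3+1+3 = 7 ✓
Line 3: "near your fading afternoon": 1+1+2+3 = 7 ✓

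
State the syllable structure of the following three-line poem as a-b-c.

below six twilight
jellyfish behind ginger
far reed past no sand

5-7-5

Line 1: below (2), six (1), twilight (2) → 5
Line 2: jellyfish (3), behind (2), ginger (2) → 7
Line 3: far (1), reed (1), past (1), no (1), sand (1) → 5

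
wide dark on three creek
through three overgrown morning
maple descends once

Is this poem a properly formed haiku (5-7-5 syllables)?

Line 1: wide (1), dark (1), on (1), three (1), creek (1) → 5 ✓
Line 2: through (1), three (1), overgrown (3), morning (2) → 7 ✓
Line 3: maple (2), descends (2), once (1) → 5 ✓

Yes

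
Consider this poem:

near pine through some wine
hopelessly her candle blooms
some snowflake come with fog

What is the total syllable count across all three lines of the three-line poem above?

18

Line 1: "near pine through some wine": 1+1+1+1+1 = 5
Line 2: "hopelessly her candle blooms": 3+1+2+1 = 7
Line 3: "some snowflake come with fog": 1+2+1+1+1 = 6
Total: 5 + 7 + 6 = 18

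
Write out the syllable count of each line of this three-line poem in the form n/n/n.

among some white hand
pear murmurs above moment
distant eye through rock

5/7/5

Line 1: among (2), some (1), white (1), hand (1) → 5
Line 2: pear (1), murmurs (2), above (2), moment (2) → 7
Line 3: distant (2), eye (1), through (1), rock (1) → 5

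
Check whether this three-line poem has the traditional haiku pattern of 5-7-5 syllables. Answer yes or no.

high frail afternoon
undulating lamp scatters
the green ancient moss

Yes

Line 1: high(1) + frail(1) + afternoon(3) = 5 ✓
Line 2: undulating(4) + lamp(1) + scatters(2) = 7 ✓
Line 3: the(1) + green(1) + ancient(2) + moss(1) = 5 ✓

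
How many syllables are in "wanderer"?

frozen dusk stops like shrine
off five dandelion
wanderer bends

3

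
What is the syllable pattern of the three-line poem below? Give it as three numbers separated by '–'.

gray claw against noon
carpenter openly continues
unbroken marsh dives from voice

Line 1: "gray claw against noon": 1+1+2+1 = 5
Line 2: "carpenter openly continues": 3+3+3 = 9
Line 3: "unbroken marsh dives from voice": 3+1+1+1+1 = 7

5–9–7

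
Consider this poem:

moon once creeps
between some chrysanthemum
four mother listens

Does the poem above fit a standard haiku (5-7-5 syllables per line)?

No

Line 1: moon(1) + once(1) + creeps(1) = 3 (expected 5)
Line 2: between(2) + some(1) + chrysanthemum(4) = 7 ✓
Line 3: four(1) + mother(2) + listens(2) = 5 ✓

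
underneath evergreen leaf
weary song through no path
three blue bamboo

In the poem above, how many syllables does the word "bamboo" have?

2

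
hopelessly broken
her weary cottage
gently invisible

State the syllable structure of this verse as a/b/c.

5/5/6

Line 1: "hopelessly broken": 3+2 = 5
Line 2: "her weary cottage": 1+2+2 = 5
Line 3: "gently invisible": 2+4 = 6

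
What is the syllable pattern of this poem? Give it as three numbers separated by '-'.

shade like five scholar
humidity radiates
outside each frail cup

Line 1: "shade like five scholar": 1+1+1+2 = 5
Line 2: "humidity radiates": 4+3 = 7
Line 3: "outside each frail cup": 2+1+1+1 = 5

5-7-5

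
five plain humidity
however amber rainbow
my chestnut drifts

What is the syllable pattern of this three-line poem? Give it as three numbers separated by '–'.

6–7–4

Line 1: five (1), plain (1), humidity (4) → 6
Line 2: however (3), amber (2), rainbow (2) → 7
Line 3: my (1), chestnut (2), drifts (1) → 4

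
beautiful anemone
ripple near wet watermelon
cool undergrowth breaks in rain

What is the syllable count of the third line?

7

The third line: "cool undergrowth breaks in rain": 1+3+1+1+1 = 7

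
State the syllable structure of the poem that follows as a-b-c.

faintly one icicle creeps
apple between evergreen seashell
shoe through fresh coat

Line 1: "faintly one icicle creeps": 2+1+3+1 = 7
Line 2: "apple between evergreen seashell": 2+2+3+2 = 9
Line 3: "shoe through fresh coat": 1+1+1+1 = 4

7-9-4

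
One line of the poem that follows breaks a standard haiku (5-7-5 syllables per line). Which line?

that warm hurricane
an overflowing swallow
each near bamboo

Line 3

Line 1: "that warm hurricane": 1+1+3 = 5 ✓
Line 2: "an overflowing swallow": 1+4+2 = 7 ✓
Line 3: "each near bamboo": 1+1+2 = 4 (expected 5)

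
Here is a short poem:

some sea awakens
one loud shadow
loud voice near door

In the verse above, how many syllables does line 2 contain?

4

Line 2: "one loud shadow": 1+1+2 = 4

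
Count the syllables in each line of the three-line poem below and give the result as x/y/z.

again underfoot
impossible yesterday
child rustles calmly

Line 1: again(2) + underfoot(3) = 5
Line 2: impossible(4) + yesterday(3) = 7
Line 3: child(1) + rustles(2) + calmly(2) = 5

5/7/5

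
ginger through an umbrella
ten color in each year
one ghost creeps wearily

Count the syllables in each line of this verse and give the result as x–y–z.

Line 1: ginger(2) + through(1) + an(1) + umbrella(3) = 7
Line 2: ten(1) + color(2) + in(1) + each(1) + year(1) = 6
Line 3: one(1) + ghost(1) + creeps(1) + wearily(3) = 6

7–6–6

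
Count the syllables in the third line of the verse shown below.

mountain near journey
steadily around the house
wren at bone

The third line: wren(1) + at(1) + bone(1) = 3

3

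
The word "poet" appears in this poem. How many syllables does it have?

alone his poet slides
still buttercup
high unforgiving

2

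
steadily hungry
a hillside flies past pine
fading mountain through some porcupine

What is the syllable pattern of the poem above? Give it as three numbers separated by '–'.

Line 1: "steadily hungry": 3+2 = 5
Line 2: "a hillside flies past pine": 1+2+1+1+1 = 6
Line 3: "fading mountain through some porcupine": 2+2+1+1+3 = 9

5–6–9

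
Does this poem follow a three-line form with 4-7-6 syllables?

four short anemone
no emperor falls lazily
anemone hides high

Line 1: four (1), short (1), anemone (4) → 6 (expected 4)
Line 2: no (1), emperor (3), falls (1), lazily (3) → 8 (expected 7)
Line 3: anemone (4), hides (1), high (1) → 6 ✓

No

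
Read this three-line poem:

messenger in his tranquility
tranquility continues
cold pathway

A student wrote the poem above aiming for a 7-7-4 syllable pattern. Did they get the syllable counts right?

No

Line 1: messenger (3), in (1), his (1), tranquility (4) → 9 (expected 7)
Line 2: tranquility (4), continues (3) → 7 ✓
Line 3: cold (1), pathway (2) → 3 (expected 4)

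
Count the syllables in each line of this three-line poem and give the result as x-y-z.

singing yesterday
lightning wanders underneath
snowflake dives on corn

5-7-5

Line 1: "singing yesterday": 2+3 = 5
Line 2: "lightning wanders underneath": 2+2+3 = 7
Line 3: "snowflake dives on corn": 2+1+1+1 = 5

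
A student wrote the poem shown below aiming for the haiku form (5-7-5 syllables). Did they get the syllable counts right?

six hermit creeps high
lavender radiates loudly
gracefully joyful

Line 1: "six hermit creeps high": 1+2+1+1 = 5 ✓
Line 2: "lavender radiates loudly": 3+3+2 = 8 (expected 7)
Line 3: "gracefully joyful": 3+2 = 5 ✓

No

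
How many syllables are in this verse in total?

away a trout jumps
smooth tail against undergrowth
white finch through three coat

Line 1: "away a trout jumps": 2+1+1+1 = 5
Line 2: "smooth tail against undergrowth": 1+1+2+3 = 7
Line 3: "white finch through three coat": 1+1+1+1+1 = 5
Total: 5 + 7 + 5 = 17

17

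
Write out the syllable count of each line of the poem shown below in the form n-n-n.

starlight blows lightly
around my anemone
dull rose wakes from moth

Line 1: starlight (2), blows (1), lightly (2) → 5
Line 2: around (2), my (1), anemone (4) → 7
Line 3: dull (1), rose (1), wakes (1), from (1), moth (1) → 5

5-7-5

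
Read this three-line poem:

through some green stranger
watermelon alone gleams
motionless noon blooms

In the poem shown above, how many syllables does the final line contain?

5

The final line: motionless(3) + noon(1) + blooms(1) = 5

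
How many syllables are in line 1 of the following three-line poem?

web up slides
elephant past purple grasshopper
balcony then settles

Line 1: web (1), up (1), slides (1) → 3

3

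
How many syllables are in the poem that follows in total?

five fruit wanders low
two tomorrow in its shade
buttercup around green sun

19

Line 1: five (1), fruit (1), wanders (2), low (1) → 5
Line 2: two (1), tomorrow (3), in (1), its (1), shade (1) → 7
Line 3: buttercup (3), around (2), green (1), sun (1) → 7
Total: 5 + 7 + 7 = 19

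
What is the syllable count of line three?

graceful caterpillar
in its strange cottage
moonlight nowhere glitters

6

Line three: moonlight(2) + nowhere(2) + glitters(2) = 6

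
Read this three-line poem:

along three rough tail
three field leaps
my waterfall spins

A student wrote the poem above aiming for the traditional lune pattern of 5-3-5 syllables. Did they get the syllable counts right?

Yes

Line 1: along(2) + three(1) + rough(1) + tail(1) = 5 ✓
Line 2: three(1) + field(1) + leaps(1) = 3 ✓
Line 3: my(1) + waterfall(3) + spins(1) = 5 ✓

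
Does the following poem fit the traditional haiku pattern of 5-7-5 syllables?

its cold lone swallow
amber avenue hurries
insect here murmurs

Line 1: its(1) + cold(1) + lone(1) + swallow(2) = 5 ✓
Line 2: amber(2) + avenue(3) + hurries(2) = 7 ✓
Line 3: insect(2) + here(1) + murmurs(2) = 5 ✓

Yes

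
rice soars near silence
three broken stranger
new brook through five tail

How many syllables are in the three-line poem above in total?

15

Line 1: rice (1), soars (1), near (1), silence (2) → 5
Line 2: three (1), broken (2), stranger (2) → 5
Line 3: new (1), brook (1), through (1), five (1), tail (1) → 5
Total: 5 + 5 + 5 = 15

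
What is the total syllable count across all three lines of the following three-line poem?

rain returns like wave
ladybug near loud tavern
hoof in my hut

16

Line 1: rain(1) + returns(2) + like(1) + wave(1) = 5
Line 2: ladybug(3) + near(1) + loud(1) + tavern(2) = 7
Line 3: hoof(1) + in(1) + my(1) + hut(1) = 4
Total: 5 + 7 + 4 = 16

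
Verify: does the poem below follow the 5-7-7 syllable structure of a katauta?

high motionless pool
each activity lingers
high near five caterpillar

Yes

Line 1: high (1), motionless (3), pool (1) → 5 ✓
Line 2: each (1), activity (4), lingers (2) → 7 ✓
Line 3: high (1), near (1), five (1), caterpillar (4) → 7 ✓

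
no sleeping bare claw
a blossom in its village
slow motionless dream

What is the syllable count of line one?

5

Line one: "no sleeping bare claw": 1+2+1+1 = 5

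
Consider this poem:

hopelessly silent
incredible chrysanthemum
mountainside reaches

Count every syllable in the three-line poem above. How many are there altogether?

Line 1: hopelessly(3) + silent(2) = 5
Line 2: incredible(4) + chrysanthemum(4) = 8
Line 3: mountainside(3) + reaches(2) = 5
Total: 5 + 8 + 5 = 18

18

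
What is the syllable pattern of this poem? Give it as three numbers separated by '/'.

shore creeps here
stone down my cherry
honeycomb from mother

Line 1: shore(1) + creeps(1) + here(1) = 3
Line 2: stone(1) + down(1) + my(1) + cherry(2) = 5
Line 3: honeycomb(3) + from(1) + mother(2) = 6

3/5/6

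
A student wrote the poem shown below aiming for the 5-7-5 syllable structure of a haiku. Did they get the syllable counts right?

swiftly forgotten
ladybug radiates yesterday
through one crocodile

Line 1: "swiftly forgotten": 2+3 = 5 ✓
Line 2: "ladybug radiates yesterday": 3+3+3 = 9 (expected 7)
Line 3: "through one crocodile": 1+1+3 = 5 ✓

No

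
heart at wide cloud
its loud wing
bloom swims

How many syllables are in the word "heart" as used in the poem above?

1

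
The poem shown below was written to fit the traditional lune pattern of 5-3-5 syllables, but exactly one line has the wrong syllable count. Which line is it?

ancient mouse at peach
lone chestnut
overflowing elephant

Line 1: ancient (2), mouse (1), at (1), peach (1) → 5 ✓
Line 2: lone (1), chestnut (2) → 3 ✓
Line 3: overflowing (4), elephant (3) → 7 (expected 5)

Line 3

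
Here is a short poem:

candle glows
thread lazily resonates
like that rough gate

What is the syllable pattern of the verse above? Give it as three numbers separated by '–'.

Line 1: candle(2) + glows(1) = 3
Line 2: thread(1) + lazily(3) + resonates(3) = 7
Line 3: like(1) + that(1) + rough(1) + gate(1) = 4

3–7–4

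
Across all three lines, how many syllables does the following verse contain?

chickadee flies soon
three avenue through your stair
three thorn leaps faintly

Line 1: chickadee(3) + flies(1) + soon(1) = 5
Line 2: three(1) + avenue(3) + through(1) + your(1) + stair(1) = 7
Line 3: three(1) + thorn(1) + leaps(1) + faintly(2) = 5
Total: 5 + 7 + 5 = 17

17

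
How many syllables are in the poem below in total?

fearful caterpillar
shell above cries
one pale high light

Line 1: "fearful caterpillar": 2+4 = 6
Line 2: "shell above cries": 1+2+1 = 4
Line 3: "one pale high light": 1+1+1+1 = 4
Total: 6 + 4 + 4 = 14

14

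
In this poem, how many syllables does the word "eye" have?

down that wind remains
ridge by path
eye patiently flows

1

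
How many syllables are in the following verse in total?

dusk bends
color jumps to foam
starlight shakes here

Line 1: "dusk bends": 1+1 = 2
Line 2: "color jumps to foam": 2+1+1+1 = 5
Line 3: "starlight shakes here": 2+1+1 = 4
Total: 2 + 5 + 4 = 11

11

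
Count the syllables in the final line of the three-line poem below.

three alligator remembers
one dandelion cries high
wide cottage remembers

6

The final line: "wide cottage remembers": 1+2+3 = 6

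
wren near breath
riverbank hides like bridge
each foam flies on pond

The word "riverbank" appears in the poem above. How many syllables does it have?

3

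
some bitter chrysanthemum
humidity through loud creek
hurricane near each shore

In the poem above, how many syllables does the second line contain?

The second line: "humidity through loud creek": 4+1+1+1 = 7

7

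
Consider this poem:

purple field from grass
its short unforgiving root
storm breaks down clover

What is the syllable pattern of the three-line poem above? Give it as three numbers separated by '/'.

5/7/5

Line 1: "purple field from grass": 2+1+1+1 = 5
Line 2: "its short unforgiving root": 1+1+4+1 = 7
Line 3: "storm breaks down clover": 1+1+1+2 = 5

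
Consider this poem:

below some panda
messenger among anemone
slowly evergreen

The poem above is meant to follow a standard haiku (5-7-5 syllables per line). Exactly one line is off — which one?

Line 1: below(2) + some(1) + panda(2) = 5 ✓
Line 2: messenger(3) + among(2) + anemone(4) = 9 (expected 7)
Line 3: slowly(2) + evergreen(3) = 5 ✓

Line 2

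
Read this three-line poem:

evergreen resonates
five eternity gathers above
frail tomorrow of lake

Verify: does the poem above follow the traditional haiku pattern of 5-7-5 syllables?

No

Line 1: evergreen (3), resonates (3) → 6 (expected 5)
Line 2: five (1), eternity (4), gathers (2), above (2) → 9 (expected 7)
Line 3: frail (1), tomorrow (3), of (1), lake (1) → 6 (expected 5)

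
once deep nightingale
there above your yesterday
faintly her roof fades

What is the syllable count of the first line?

The first line: "once deep nightingale": 1+1+3 = 5

5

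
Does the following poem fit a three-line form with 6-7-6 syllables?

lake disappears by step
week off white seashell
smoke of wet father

No

Line 1: lake (1), disappears (3), by (1), step (1) → 6 ✓
Line 2: week (1), off (1), white (1), seashell (2) → 5 (expected 7)
Line 3: smoke (1), of (1), wet (1), father (2) → 5 (expected 6)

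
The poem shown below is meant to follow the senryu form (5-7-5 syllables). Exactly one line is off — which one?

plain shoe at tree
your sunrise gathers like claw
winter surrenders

Line 1: plain (1), shoe (1), at (1), tree (1) → 4 (expected 5)
Line 2: your (1), sunrise (2), gathers (2), like (1), claw (1) → 7 ✓
Line 3: winter (2), surrenders (3) → 5 ✓

The first line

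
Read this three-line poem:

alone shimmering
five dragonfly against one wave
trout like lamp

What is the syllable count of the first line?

The first line: alone(2) + shimmering(3) = 5

5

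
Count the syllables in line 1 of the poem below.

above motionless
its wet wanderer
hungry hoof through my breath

Line 1: above (2), motionless (3) → 5

5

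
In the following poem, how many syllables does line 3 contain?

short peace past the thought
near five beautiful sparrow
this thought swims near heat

Line 3: "this thought swims near heat": 1+1+1+1+1 = 5

5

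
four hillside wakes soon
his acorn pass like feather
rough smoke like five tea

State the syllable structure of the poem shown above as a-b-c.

5-7-5

Line 1: "four hillside wakes soon": 1+2+1+1 = 5
Line 2: "his acorn pass like feather": 1+2+1+1+2 = 7
Line 3: "rough smoke like five tea": 1+1+1+1+1 = 5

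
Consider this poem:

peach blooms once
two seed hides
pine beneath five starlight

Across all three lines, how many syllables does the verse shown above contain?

Line 1: peach(1) + blooms(1) + once(1) = 3
Line 2: two(1) + seed(1) + hides(1) = 3
Line 3: pine(1) + beneath(2) + five(1) + starlight(2) = 6
Total: 3 + 3 + 6 = 12

12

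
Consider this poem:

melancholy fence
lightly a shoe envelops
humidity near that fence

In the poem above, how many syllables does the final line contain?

7

The final line: humidity(4) + near(1) + that(1) + fence(1) = 7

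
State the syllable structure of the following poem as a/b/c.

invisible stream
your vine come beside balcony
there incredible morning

5/8/7

Line 1: invisible (4), stream (1) → 5
Line 2: your (1), vine (1), come (1), beside (2), balcony (3) → 8
Line 3: there (1), incredible (4), morning (2) → 7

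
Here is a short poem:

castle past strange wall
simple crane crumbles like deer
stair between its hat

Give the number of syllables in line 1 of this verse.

5

Line 1: "castle past strange wall": 2+1+1+1 = 5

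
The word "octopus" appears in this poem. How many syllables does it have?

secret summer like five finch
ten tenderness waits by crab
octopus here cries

"octopus" has 3 syllables.

3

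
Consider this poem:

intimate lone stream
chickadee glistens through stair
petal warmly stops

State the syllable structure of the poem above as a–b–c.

5–7–5

Line 1: intimate (3), lone (1), stream (1) → 5
Line 2: chickadee (3), glistens (2), through (1), stair (1) → 7
Line 3: petal (2), warmly (2), stops (1) → 5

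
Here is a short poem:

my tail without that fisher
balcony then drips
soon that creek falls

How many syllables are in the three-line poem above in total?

Line 1: "my tail without that fisher": 1+1+2+1+2 = 7
Line 2: "balcony then drips": 3+1+1 = 5
Line 3: "soon that creek falls": 1+1+1+1 = 4
Total: 7 + 5 + 4 = 16

16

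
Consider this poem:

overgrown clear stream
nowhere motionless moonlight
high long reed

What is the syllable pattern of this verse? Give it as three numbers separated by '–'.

5–7–3

Line 1: "overgrown clear stream": 3+1+1 = 5
Line 2: "nowhere motionless moonlight": 2+3+2 = 7
Line 3: "high long reed": 1+1+1 = 3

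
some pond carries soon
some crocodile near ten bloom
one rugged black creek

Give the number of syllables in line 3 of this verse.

Line 3: "one rugged black creek": 1+2+1+1 = 5

5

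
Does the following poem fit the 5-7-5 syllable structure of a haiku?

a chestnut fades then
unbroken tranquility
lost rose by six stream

Yes

Line 1: a (1), chestnut (2), fades (1), then (1) → 5 ✓
Line 2: unbroken (3), tranquility (4) → 7 ✓
Line 3: lost (1), rose (1), by (1), six (1), stream (1) → 5 ✓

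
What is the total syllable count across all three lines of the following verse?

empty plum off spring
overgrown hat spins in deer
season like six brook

Line 1: "empty plum off spring": 2+1+1+1 = 5
Line 2: "overgrown hat spins in deer": 3+1+1+1+1 = 7
Line 3: "season like six brook": 2+1+1+1 = 5
Total: 5 + 7 + 5 = 17

17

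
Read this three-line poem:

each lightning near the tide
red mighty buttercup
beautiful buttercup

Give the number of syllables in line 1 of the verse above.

6

Line 1: "each lightning near the tide": 1+2+1+1+1 = 6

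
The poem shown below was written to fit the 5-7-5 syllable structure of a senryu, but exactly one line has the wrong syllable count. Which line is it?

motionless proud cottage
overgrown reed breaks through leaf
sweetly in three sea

Line 1: motionless(3) + proud(1) + cottage(2) = 6 (expected 5)
Line 2: overgrown(3) + reed(1) + breaks(1) + through(1) + leaf(1) = 7 ✓
Line 3: sweetly(2) + in(1) + three(1) + sea(1) = 5 ✓

Line 1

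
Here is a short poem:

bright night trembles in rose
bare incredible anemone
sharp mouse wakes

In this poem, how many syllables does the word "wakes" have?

1

"wakes" has 1 syllable.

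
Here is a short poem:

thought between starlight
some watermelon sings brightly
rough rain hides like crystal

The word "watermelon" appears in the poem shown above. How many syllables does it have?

"watermelon" has 4 syllables.

4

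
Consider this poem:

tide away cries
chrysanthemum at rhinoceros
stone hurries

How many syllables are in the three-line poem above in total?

16

Line 1: tide(1) + away(2) + cries(1) = 4
Line 2: chrysanthemum(4) + at(1) + rhinoceros(4) = 9
Line 3: stone(1) + hurries(2) = 3
Total: 4 + 9 + 3 = 16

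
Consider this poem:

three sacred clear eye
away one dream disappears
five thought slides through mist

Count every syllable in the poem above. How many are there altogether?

17

Line 1: three(1) + sacred(2) + clear(1) + eye(1) = 5
Line 2: away(2) + one(1) + dream(1) + disappears(3) = 7
Line 3: five(1) + thought(1) + slides(1) + through(1) + mist(1) = 5
Total: 5 + 7 + 5 = 17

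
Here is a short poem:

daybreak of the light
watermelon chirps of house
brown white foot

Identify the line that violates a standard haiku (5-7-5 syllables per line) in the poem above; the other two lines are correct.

Line 3

Line 1: daybreak(2) + of(1) + the(1) + light(1) = 5 ✓
Line 2: watermelon(4) + chirps(1) + of(1) + house(1) = 7 ✓
Line 3: brown(1) + white(1) + foot(1) = 3 (expected 5)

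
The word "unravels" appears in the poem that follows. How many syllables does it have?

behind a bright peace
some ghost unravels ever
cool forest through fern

3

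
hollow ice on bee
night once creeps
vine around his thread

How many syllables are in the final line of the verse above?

The final line: vine(1) + around(2) + his(1) + thread(1) = 5

5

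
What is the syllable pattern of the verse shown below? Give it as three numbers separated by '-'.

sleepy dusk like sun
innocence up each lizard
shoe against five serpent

Line 1: sleepy(2) + dusk(1) + like(1) + sun(1) = 5
Line 2: innocence(3) + up(1) + each(1) + lizard(2) = 7
Line 3: shoe(1) + against(2) + five(1) + serpent(2) = 6

5-7-6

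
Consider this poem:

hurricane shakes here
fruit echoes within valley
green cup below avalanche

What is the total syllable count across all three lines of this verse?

19

Line 1: hurricane(3) + shakes(1) + here(1) = 5
Line 2: fruit(1) + echoes(2) + within(2) + valley(2) = 7
Line 3: green(1) + cup(1) + below(2) + avalanche(3) = 7
Total: 5 + 7 + 7 = 19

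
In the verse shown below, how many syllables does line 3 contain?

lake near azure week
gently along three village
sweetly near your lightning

6

Line 3: sweetly(2) + near(1) + your(1) + lightning(2) = 6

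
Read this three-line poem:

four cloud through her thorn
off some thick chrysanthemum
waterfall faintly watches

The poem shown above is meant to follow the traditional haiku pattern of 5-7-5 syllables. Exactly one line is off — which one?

Line 1: four(1) + cloud(1) + through(1) + her(1) + thorn(1) = 5 ✓
Line 2: off(1) + some(1) + thick(1) + chrysanthemum(4) = 7 ✓
Line 3: waterfall(3) + faintly(2) + watches(2) = 7 (expected 5)

Line 3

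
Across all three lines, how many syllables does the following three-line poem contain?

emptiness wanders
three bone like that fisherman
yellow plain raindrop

17

Line 1: emptiness(3) + wanders(2) = 5
Line 2: three(1) + bone(1) + like(1) + that(1) + fisherman(3) = 7
Line 3: yellow(2) + plain(1) + raindrop(2) = 5
Total: 5 + 7 + 5 = 17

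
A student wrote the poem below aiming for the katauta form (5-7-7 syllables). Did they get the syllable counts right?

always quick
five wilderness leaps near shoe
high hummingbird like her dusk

No

Line 1: "always quick": 2+1 = 3 (expected 5)
Line 2: "five wilderness leaps near shoe": 1+3+1+1+1 = 7 ✓
Line 3: "high hummingbird like her dusk": 1+3+1+1+1 = 7 ✓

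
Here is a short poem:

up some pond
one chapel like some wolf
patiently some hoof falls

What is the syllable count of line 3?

6

Line 3: "patiently some hoof falls": 3+1+1+1 = 6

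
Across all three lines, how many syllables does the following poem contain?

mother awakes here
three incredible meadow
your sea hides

Line 1: "mother awakes here": 2+2+1 = 5
Line 2: "three incredible meadow": 1+4+2 = 7
Line 3: "your sea hides": 1+1+1 = 3
Total: 5 + 7 + 3 = 15

15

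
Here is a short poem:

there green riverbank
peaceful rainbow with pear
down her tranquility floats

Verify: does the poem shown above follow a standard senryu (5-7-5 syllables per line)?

Line 1: "there green riverbank": 1+1+3 = 5 ✓
Line 2: "peaceful rainbow with pear": 2+2+1+1 = 6 (expected 7)
Line 3: "down her tranquility floats": 1+1+4+1 = 7 (expected 5)

No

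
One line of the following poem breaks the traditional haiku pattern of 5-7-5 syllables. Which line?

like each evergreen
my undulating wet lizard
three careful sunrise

Line 1: "like each evergreen": 1+1+3 = 5 ✓
Line 2: "my undulating wet lizard": 1+4+1+2 = 8 (expected 7)
Line 3: "three careful sunrise": 1+2+2 = 5 ✓

The second line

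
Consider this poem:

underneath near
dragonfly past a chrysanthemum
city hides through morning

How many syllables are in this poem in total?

19

Line 1: underneath (3), near (1) → 4
Line 2: dragonfly (3), past (1), a (1), chrysanthemum (4) → 9
Line 3: city (2), hides (1), through (1), morning (2) → 6
Total: 4 + 9 + 6 = 19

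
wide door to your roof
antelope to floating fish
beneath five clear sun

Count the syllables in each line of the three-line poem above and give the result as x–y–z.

Line 1: "wide door to your roof": 1+1+1+1+1 = 5
Line 2: "antelope to floating fish": 3+1+2+1 = 7
Line 3: "beneath five clear sun": 2+1+1+1 = 5

5–7–5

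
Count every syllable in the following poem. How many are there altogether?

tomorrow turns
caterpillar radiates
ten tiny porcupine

Line 1: "tomorrow turns": 3+1 = 4
Line 2: "caterpillar radiates": 4+3 = 7
Line 3: "ten tiny porcupine": 1+2+3 = 6
Total: 4 + 7 + 6 = 17

17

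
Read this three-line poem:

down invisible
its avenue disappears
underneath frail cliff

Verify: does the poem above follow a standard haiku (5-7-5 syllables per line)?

Yes

Line 1: "down invisible": 1+4 = 5 ✓
Line 2: "its avenue disappears": 1+3+3 = 7 ✓
Line 3: "underneath frail cliff": 3+1+1 = 5 ✓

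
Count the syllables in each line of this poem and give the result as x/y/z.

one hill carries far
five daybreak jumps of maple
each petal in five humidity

5/7/9

Line 1: "one hill carries far": 1+1+2+1 = 5
Line 2: "five daybreak jumps of maple": 1+2+1+1+2 = 7
Line 3: "each petal in five humidity": 1+2+1+1+4 = 9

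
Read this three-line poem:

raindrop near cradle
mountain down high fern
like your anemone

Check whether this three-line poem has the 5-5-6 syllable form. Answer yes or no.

Yes

Line 1: "raindrop near cradle": 2+1+2 = 5 ✓
Line 2: "mountain down high fern": 2+1+1+1 = 5 ✓
Line 3: "like your anemone": 1+1+4 = 6 ✓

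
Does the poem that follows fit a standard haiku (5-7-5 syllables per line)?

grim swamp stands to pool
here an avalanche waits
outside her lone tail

No

Line 1: grim (1), swamp (1), stands (1), to (1), pool (1) → 5 ✓
Line 2: here (1), an (1), avalanche (3), waits (1) → 6 (expected 7)
Line 3: outside (2), her (1), lone (1), tail (1) → 5 ✓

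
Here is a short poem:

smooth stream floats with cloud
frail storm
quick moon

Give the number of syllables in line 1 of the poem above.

5

Line 1: smooth (1), stream (1), floats (1), with (1), cloud (1) → 5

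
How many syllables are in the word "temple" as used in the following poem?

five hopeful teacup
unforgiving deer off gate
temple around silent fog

2

"temple" has 2 syllables.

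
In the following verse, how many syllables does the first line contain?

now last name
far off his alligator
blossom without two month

The first line: now (1), last (1), name (1) → 3

3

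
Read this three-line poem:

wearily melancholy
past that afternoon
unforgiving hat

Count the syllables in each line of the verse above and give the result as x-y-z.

7-5-5

Line 1: wearily (3), melancholy (4) → 7
Line 2: past (1), that (1), afternoon (3) → 5
Line 3: unforgiving (4), hat (1) → 5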